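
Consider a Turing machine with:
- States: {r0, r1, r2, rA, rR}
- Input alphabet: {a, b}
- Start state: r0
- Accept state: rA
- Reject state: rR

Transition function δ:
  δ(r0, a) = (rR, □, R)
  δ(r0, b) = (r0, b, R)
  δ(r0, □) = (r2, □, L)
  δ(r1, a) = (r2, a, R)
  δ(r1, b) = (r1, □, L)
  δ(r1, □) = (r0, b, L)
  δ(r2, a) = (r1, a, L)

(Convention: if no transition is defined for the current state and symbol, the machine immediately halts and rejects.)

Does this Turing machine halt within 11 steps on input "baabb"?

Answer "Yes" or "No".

Execution trace:
Initial: [r0]baabb
Step 1: δ(r0, b) = (r0, b, R) → b[r0]aabb
Step 2: δ(r0, a) = (rR, □, R) → b□[rR]abb

The machine reaches the reject state rR and halts.
The machine halted after 2 steps (within the 11-step bound).

Answer: Yes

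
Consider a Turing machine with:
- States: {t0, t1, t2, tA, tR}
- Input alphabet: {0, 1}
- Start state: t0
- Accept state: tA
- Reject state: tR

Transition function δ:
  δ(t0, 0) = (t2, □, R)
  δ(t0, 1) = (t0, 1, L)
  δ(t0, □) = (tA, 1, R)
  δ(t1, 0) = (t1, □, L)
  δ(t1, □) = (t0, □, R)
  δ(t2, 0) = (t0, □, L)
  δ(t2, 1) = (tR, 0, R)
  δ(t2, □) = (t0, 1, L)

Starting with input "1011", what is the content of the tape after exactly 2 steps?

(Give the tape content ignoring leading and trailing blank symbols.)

Execution trace:
Initial: [t0]1011
Step 1: δ(t0, 1) = (t0, 1, L) → [t0]□1011
Step 2: δ(t0, □) = (tA, 1, R) → 1[tA]1011

The machine reaches the accept state tA and halts.

After 2 steps, the tape (ignoring leading/trailing blanks) is: 11011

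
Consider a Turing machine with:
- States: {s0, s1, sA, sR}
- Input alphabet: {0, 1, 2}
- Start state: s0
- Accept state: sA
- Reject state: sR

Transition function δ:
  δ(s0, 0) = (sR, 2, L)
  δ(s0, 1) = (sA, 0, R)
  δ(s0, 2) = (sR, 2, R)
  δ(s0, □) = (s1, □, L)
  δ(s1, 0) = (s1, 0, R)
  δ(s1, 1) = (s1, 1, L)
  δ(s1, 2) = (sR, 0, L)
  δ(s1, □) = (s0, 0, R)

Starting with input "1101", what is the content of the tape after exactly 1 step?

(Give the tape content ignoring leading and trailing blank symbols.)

Execution trace:
Initial: [s0]1101
Step 1: δ(s0, 1) = (sA, 0, R) → 0[sA]101

The machine reaches the accept state sA and halts.

After 1 step, the tape (ignoring leading/trailing blanks) is: 0101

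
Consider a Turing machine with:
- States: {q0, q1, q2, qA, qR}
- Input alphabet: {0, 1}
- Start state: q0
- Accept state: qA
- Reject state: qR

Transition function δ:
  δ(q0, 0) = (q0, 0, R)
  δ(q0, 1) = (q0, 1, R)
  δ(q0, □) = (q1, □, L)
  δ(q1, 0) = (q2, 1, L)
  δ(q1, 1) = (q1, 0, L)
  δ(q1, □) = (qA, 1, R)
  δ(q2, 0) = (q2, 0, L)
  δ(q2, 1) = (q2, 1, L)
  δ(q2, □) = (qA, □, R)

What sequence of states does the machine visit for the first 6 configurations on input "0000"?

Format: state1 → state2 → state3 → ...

Execution trace:
Initial: [q0]0000
Step 1: δ(q0, 0) = (q0, 0, R) → 0[q0]000
Step 2: δ(q0, 0) = (q0, 0, R) → 00[q0]00
Step 3: δ(q0, 0) = (q0, 0, R) → 000[q0]0
Step 4: δ(q0, 0) = (q0, 0, R) → 0000[q0]□
Step 5: δ(q0, □) = (q1, □, L) → 000[q1]0□

State sequence: q0 → q0 → q0 → q0 → q0 → q1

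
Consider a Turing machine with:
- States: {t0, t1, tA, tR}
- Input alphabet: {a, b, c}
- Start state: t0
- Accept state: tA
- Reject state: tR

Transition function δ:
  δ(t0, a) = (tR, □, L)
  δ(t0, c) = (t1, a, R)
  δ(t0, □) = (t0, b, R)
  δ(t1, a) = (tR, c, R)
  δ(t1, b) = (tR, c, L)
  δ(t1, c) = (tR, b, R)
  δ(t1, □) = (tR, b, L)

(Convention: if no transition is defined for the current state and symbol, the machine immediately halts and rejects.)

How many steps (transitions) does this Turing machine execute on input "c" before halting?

Execution trace:
Initial: [t0]c
Step 1: δ(t0, c) = (t1, a, R) → a[t1]□
Step 2: δ(t1, □) = (tR, b, L) → [tR]ab

The machine reaches the reject state tR and halts.

The machine executed 2 steps before halting.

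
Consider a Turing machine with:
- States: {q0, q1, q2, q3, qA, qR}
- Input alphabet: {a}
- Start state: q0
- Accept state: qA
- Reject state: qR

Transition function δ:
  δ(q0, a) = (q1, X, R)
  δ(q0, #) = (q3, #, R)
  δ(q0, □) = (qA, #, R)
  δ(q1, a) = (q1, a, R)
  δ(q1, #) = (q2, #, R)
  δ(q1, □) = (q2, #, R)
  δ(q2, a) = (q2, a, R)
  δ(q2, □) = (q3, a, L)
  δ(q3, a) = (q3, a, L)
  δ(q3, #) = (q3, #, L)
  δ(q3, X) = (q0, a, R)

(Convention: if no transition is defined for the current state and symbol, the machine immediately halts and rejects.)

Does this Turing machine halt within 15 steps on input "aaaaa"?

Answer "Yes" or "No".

Execution trace:
Initial: [q0]aaaaa
Step 1: δ(q0, a) = (q1, X, R) → X[q1]aaaa
Step 2: δ(q1, a) = (q1, a, R) → Xa[q1]aaa
Step 3: δ(q1, a) = (q1, a, R) → Xaa[q1]aa
Step 4: δ(q1, a) = (q1, a, R) → Xaaa[q1]a
Step 5: δ(q1, a) = (q1, a, R) → Xaaaa[q1]□
Step 6: δ(q1, □) = (q2, #, R) → Xaaaa#[q2]□
Step 7: δ(q2, □) = (q3, a, L) → Xaaaa[q3]#a
Step 8: δ(q3, #) = (q3, #, L) → Xaaa[q3]a#a
Step 9: δ(q3, a) = (q3, a, L) → Xaa[q3]aa#a
Step 10: δ(q3, a) = (q3, a, L) → Xa[q3]aaa#a
Step 11: δ(q3, a) = (q3, a, L) → X[q3]aaaa#a
Step 12: δ(q3, a) = (q3, a, L) → [q3]Xaaaa#a
Step 13: δ(q3, X) = (q0, a, R) → a[q0]aaaa#a
Step 14: δ(q0, a) = (q1, X, R) → aX[q1]aaa#a
Step 15: δ(q1, a) = (q1, a, R) → aXa[q1]aa#a

The machine has not reached a halting state after 15 steps.
The machine did not halt within the 15-step bound.

Answer: No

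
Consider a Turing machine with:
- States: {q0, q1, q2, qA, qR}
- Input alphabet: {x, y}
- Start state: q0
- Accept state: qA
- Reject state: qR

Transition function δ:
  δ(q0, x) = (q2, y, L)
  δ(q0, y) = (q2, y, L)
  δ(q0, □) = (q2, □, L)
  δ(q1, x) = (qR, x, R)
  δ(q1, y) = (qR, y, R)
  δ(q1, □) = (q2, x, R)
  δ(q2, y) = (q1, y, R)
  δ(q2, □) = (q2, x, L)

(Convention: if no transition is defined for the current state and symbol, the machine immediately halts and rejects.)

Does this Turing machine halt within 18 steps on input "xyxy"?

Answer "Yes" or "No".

Execution trace:
Initial: [q0]xyxy
Step 1: δ(q0, x) = (q2, y, L) → [q2]□yyxy
Step 2: δ(q2, □) = (q2, x, L) → [q2]□xyyxy
Step 3: δ(q2, □) = (q2, x, L) → [q2]□xxyyxy
Step 4: δ(q2, □) = (q2, x, L) → [q2]□xxxyyxy
Step 5: δ(q2, □) = (q2, x, L) → [q2]□xxxxyyxy
Step 6: δ(q2, □) = (q2, x, L) → [q2]□xxxxxyyxy
Step 7: δ(q2, □) = (q2, x, L) → [q2]□xxxxxxyyxy
Step 8: δ(q2, □) = (q2, x, L) → [q2]□xxxxxxxyyxy
Step 9: δ(q2, □) = (q2, x, L) → [q2]□xxxxxxxxyyxy
Step 10: δ(q2, □) = (q2, x, L) → [q2]□xxxxxxxxxyyxy
Step 11: δ(q2, □) = (q2, x, L) → [q2]□xxxxxxxxxxyyxy
Step 12: δ(q2, □) = (q2, x, L) → [q2]□xxxxxxxxxxxyyxy
Step 13: δ(q2, □) = (q2, x, L) → [q2]□xxxxxxxxxxxxyyxy
Step 14: δ(q2, □) = (q2, x, L) → [q2]□xxxxxxxxxxxxxyyxy
Step 15: δ(q2, □) = (q2, x, L) → [q2]□xxxxxxxxxxxxxxyyxy
Step 16: δ(q2, □) = (q2, x, L) → [q2]□xxxxxxxxxxxxxxxyyxy
Step 17: δ(q2, □) = (q2, x, L) → [q2]□xxxxxxxxxxxxxxxxyyxy
Step 18: δ(q2, □) = (q2, x, L) → [q2]□xxxxxxxxxxxxxxxxxyyxy

The machine has not reached a halting state after 18 steps.
The machine did not halt within the 18-step bound.

Answer: No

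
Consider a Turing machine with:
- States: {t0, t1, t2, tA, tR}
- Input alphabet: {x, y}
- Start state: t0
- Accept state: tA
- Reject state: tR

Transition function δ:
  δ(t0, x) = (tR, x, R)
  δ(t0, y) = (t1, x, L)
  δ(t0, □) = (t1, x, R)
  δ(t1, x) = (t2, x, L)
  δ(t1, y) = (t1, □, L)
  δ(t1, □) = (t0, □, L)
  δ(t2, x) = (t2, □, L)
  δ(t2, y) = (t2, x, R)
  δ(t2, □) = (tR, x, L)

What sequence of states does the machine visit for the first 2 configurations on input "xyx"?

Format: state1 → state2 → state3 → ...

Execution trace:
Initial: [t0]xyx
Step 1: δ(t0, x) = (tR, x, R) → x[tR]yx

The machine reaches the reject state tR and halts.

State sequence: t0 → tR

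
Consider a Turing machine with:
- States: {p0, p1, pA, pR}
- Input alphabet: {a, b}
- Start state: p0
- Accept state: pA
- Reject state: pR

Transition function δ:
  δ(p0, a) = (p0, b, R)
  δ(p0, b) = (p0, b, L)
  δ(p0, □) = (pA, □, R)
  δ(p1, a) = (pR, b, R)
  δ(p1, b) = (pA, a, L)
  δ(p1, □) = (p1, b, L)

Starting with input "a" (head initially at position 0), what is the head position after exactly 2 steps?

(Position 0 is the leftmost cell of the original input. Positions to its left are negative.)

Execution trace (head position shown):
Step 0: [p0]a  (head at position 0)
Step 1: move right → b[p0]□  (head at position 1)
Step 2: move right → b□[pA]□  (head at position 2)

After 2 steps, the head is at position 2.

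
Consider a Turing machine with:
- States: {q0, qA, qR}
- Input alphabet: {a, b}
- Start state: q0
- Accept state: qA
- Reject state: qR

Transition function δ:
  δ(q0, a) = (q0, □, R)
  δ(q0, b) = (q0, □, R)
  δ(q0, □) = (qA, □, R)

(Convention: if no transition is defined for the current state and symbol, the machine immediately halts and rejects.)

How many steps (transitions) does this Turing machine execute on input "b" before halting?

Execution trace:
Initial: [q0]b
Step 1: δ(q0, b) = (q0, □, R) → □[q0]□
Step 2: δ(q0, □) = (qA, □, R) → □□[qA]□

The machine reaches the accept state qA and halts.

The machine executed 2 steps before halting.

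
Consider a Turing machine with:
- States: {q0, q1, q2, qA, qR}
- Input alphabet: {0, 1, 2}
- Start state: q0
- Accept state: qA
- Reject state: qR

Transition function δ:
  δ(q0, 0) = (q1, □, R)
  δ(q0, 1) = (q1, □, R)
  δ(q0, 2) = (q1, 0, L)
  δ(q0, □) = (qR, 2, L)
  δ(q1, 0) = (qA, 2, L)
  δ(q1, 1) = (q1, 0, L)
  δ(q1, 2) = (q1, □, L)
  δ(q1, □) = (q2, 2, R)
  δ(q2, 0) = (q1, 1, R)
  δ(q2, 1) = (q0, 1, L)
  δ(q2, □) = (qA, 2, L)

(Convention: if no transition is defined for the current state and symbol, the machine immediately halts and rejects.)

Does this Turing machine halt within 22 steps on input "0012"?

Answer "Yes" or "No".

Execution trace:
Initial: [q0]0012
Step 1: δ(q0, 0) = (q1, □, R) → □[q1]012
Step 2: δ(q1, 0) = (qA, 2, L) → [qA]□212

The machine reaches the accept state qA and halts.
The machine halted after 2 steps (within the 22-step bound).

Answer: Yes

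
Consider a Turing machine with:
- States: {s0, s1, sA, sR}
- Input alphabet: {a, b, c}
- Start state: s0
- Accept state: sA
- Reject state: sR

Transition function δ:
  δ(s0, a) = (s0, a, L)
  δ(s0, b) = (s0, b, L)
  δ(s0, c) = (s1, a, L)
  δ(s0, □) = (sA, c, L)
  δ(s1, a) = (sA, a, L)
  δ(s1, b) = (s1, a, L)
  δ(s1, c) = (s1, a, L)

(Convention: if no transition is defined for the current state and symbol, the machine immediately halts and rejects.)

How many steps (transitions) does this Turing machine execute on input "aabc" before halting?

Execution trace:
Initial: [s0]aabc
Step 1: δ(s0, a) = (s0, a, L) → [s0]□aabc
Step 2: δ(s0, □) = (sA, c, L) → [sA]□caabc

The machine reaches the accept state sA and halts.

The machine executed 2 steps before halting.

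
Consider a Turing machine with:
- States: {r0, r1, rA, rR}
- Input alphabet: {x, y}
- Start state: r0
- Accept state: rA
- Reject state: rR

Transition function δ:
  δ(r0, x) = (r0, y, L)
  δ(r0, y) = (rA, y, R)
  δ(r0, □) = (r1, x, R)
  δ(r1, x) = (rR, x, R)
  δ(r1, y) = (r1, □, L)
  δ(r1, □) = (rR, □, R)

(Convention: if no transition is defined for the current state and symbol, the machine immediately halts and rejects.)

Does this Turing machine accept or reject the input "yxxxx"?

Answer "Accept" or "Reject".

Execution trace:
Initial: [r0]yxxxx
Step 1: δ(r0, y) = (rA, y, R) → y[rA]xxxx

The machine reaches the accept state rA and halts.

Answer: Accept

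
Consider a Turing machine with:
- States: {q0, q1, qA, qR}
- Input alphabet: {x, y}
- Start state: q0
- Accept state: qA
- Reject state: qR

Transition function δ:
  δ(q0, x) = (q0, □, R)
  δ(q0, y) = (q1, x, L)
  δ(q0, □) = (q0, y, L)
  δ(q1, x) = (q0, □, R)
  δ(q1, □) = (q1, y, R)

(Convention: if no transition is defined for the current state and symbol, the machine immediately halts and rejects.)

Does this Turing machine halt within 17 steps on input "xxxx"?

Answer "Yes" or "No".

Execution trace:
Initial: [q0]xxxx
Step 1: δ(q0, x) = (q0, □, R) → □[q0]xxx
Step 2: δ(q0, x) = (q0, □, R) → □□[q0]xx
Step 3: δ(q0, x) = (q0, □, R) → □□□[q0]x
Step 4: δ(q0, x) = (q0, □, R) → □□□□[q0]□
Step 5: δ(q0, □) = (q0, y, L) → □□□[q0]□y
Step 6: δ(q0, □) = (q0, y, L) → □□[q0]□yy
Step 7: δ(q0, □) = (q0, y, L) → □[q0]□yyy
Step 8: δ(q0, □) = (q0, y, L) → [q0]□yyyy
Step 9: δ(q0, □) = (q0, y, L) → [q0]□yyyyy
Step 10: δ(q0, □) = (q0, y, L) → [q0]□yyyyyy
Step 11: δ(q0, □) = (q0, y, L) → [q0]□yyyyyyy
Step 12: δ(q0, □) = (q0, y, L) → [q0]□yyyyyyyy
Step 13: δ(q0, □) = (q0, y, L) → [q0]□yyyyyyyyy
Step 14: δ(q0, □) = (q0, y, L) → [q0]□yyyyyyyyyy
Step 15: δ(q0, □) = (q0, y, L) → [q0]□yyyyyyyyyyy
Step 16: δ(q0, □) = (q0, y, L) → [q0]□yyyyyyyyyyyy
Step 17: δ(q0, □) = (q0, y, L) → [q0]□yyyyyyyyyyyyy

The machine has not reached a halting state after 17 steps.
The machine did not halt within the 17-step bound.

Answer: No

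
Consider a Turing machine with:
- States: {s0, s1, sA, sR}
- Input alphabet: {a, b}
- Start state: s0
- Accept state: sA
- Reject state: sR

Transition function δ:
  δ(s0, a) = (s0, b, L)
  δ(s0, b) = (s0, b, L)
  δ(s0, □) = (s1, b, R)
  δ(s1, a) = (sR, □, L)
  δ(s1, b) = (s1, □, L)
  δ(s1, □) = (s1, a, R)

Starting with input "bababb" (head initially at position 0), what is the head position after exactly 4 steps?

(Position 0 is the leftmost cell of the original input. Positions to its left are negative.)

Execution trace (head position shown):
Step 0: [s0]bababb  (head at position 0)
Step 1: move left → [s0]□bababb  (head at position -1)
Step 2: move right → b[s1]bababb  (head at position 0)
Step 3: move left → [s1]b□ababb  (head at position -1)
Step 4: move left → [s1]□□□ababb  (head at position -2)

After 4 steps, the head is at position -2.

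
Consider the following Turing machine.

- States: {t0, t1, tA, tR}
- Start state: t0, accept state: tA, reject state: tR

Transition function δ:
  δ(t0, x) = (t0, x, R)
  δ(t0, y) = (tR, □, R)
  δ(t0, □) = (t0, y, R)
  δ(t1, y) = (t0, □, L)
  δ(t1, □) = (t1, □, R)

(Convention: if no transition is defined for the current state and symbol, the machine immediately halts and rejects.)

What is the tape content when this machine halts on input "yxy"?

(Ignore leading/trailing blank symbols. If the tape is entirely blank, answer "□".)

Execution trace:
Initial: [t0]yxy
Step 1: δ(t0, y) = (tR, □, R) → □[tR]xy

The machine reaches the reject state tR and halts.

Final tape (ignoring leading/trailing blanks): xy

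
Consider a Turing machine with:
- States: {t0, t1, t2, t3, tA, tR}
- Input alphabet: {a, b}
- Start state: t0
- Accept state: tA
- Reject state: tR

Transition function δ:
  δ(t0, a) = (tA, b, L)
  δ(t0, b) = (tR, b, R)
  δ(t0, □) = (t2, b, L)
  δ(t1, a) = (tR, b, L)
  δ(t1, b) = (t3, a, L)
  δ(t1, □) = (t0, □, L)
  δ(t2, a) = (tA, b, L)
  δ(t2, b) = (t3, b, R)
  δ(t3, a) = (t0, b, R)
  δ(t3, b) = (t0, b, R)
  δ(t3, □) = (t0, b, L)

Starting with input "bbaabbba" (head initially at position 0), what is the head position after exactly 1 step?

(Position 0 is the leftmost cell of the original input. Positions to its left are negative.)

Execution trace (head position shown):
Step 0: [t0]bbaabbba  (head at position 0)
Step 1: move right → b[tR]baabbba  (head at position 1)

After 1 step, the head is at position 1.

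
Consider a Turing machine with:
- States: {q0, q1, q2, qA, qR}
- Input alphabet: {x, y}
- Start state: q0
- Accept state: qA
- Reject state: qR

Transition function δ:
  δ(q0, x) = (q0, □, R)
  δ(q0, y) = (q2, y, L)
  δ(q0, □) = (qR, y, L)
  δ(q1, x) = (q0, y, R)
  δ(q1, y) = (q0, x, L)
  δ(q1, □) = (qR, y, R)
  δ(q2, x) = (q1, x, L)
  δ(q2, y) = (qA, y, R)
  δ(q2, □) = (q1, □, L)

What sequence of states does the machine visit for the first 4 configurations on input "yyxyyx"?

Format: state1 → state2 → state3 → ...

Execution trace:
Initial: [q0]yyxyyx
Step 1: δ(q0, y) = (q2, y, L) → [q2]□yyxyyx
Step 2: δ(q2, □) = (q1, □, L) → [q1]□□yyxyyx
Step 3: δ(q1, □) = (qR, y, R) → y[qR]□yyxyyx

The machine reaches the reject state qR and halts.

State sequence: q0 → q2 → q1 → qR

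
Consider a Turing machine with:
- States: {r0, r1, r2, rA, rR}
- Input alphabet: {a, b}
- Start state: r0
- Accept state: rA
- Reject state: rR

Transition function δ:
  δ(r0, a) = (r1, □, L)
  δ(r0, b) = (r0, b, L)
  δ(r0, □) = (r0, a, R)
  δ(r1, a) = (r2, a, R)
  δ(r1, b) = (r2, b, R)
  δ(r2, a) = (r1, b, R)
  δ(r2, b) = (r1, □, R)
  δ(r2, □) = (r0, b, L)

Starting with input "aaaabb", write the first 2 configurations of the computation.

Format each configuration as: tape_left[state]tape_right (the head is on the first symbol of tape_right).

Transitions applied:
Step 1: δ(r0, a) = (r1, □, L)

The first 2 configurations are:
[r0]aaaabb ⊢ [r1]□□aaabb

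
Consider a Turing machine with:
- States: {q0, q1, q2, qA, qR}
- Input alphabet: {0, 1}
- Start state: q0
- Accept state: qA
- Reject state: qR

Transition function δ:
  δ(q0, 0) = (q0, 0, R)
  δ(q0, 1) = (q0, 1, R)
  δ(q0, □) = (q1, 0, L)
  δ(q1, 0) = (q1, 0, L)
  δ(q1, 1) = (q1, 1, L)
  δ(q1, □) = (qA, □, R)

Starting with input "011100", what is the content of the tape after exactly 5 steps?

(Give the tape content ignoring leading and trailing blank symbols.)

Execution trace:
Initial: [q0]011100
Step 1: δ(q0, 0) = (q0, 0, R) → 0[q0]11100
Step 2: δ(q0, 1) = (q0, 1, R) → 01[q0]1100
Step 3: δ(q0, 1) = (q0, 1, R) → 011[q0]100
Step 4: δ(q0, 1) = (q0, 1, R) → 0111[q0]00
Step 5: δ(q0, 0) = (q0, 0, R) → 01110[q0]0

After 5 steps, the tape (ignoring leading/trailing blanks) is: 011100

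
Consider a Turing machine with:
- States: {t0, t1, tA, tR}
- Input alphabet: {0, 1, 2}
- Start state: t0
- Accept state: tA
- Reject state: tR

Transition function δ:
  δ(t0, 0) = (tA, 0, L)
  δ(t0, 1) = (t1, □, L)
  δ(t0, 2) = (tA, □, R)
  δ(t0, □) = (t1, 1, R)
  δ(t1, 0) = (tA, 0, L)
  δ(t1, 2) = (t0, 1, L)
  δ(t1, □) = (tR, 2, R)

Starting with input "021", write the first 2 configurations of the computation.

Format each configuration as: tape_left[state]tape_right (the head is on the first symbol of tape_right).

Transitions applied:
Step 1: δ(t0, 0) = (tA, 0, L)

The first 2 configurations are:
[t0]021 ⊢ [tA]□021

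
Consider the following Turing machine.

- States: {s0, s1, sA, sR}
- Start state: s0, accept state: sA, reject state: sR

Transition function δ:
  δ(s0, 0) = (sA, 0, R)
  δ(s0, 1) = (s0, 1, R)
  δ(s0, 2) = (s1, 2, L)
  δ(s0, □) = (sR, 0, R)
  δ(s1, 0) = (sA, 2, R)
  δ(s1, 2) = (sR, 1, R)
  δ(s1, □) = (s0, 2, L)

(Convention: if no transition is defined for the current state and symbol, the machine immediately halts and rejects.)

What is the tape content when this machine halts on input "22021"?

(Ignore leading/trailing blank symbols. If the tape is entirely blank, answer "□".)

Execution trace:
Initial: [s0]22021
Step 1: δ(s0, 2) = (s1, 2, L) → [s1]□22021
Step 2: δ(s1, □) = (s0, 2, L) → [s0]□222021
Step 3: δ(s0, □) = (sR, 0, R) → 0[sR]222021

The machine reaches the reject state sR and halts.

Final tape (ignoring leading/trailing blanks): 0222021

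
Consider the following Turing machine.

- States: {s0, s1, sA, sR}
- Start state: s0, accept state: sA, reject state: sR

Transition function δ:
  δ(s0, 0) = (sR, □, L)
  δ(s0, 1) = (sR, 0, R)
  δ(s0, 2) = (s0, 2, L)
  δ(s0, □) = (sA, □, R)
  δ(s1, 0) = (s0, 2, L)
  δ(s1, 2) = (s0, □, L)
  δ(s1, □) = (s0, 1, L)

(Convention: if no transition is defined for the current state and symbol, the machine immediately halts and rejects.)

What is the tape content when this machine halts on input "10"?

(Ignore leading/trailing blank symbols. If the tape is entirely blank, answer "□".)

Execution trace:
Initial: [s0]10
Step 1: δ(s0, 1) = (sR, 0, R) → 0[sR]0

The machine reaches the reject state sR and halts.

Final tape (ignoring leading/trailing blanks): 00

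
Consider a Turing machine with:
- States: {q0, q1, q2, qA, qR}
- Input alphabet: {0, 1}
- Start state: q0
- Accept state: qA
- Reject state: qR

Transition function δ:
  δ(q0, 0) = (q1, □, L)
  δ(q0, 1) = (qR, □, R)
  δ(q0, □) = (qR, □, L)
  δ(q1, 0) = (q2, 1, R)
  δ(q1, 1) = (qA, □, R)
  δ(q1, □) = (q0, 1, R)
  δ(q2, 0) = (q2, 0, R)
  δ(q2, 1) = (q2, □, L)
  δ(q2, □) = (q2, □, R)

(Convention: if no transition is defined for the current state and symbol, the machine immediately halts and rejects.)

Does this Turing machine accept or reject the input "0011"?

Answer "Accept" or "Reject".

Execution trace:
Initial: [q0]0011
Step 1: δ(q0, 0) = (q1, □, L) → [q1]□□011
Step 2: δ(q1, □) = (q0, 1, R) → 1[q0]□011
Step 3: δ(q0, □) = (qR, □, L) → [qR]1□011

The machine reaches the reject state qR and halts.

Answer: Reject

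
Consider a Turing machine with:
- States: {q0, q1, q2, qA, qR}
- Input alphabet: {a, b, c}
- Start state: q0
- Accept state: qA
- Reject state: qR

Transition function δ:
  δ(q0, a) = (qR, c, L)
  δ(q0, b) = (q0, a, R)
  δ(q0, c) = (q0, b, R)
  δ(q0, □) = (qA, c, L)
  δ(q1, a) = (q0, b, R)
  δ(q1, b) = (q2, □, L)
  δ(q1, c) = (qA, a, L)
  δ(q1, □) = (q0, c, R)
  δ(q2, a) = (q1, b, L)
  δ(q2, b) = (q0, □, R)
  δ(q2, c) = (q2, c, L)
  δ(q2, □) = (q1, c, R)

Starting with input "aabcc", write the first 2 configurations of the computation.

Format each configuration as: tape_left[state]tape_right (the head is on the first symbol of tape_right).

Transitions applied:
Step 1: δ(q0, a) = (qR, c, L)

The first 2 configurations are:
[q0]aabcc ⊢ [qR]□cabcc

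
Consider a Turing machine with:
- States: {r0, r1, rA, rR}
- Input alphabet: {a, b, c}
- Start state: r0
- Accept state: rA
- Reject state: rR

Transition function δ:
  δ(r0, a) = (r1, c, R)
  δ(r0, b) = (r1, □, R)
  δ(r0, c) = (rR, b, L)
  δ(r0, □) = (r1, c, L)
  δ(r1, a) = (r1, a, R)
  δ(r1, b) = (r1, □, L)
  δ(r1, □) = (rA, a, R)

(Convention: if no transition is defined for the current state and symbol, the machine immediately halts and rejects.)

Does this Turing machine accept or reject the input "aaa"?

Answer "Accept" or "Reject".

Execution trace:
Initial: [r0]aaa
Step 1: δ(r0, a) = (r1, c, R) → c[r1]aa
Step 2: δ(r1, a) = (r1, a, R) → ca[r1]a
Step 3: δ(r1, a) = (r1, a, R) → caa[r1]□
Step 4: δ(r1, □) = (rA, a, R) → caaa[rA]□

The machine reaches the accept state rA and halts.

Answer: Accept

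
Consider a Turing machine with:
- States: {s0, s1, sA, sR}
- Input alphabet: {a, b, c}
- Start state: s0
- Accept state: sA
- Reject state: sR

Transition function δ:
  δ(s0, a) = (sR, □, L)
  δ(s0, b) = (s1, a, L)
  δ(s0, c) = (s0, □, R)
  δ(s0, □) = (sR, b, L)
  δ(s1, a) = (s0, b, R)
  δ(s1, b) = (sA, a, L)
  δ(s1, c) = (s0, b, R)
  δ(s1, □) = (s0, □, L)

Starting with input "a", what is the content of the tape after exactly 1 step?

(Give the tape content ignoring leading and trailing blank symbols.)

Execution trace:
Initial: [s0]a
Step 1: δ(s0, a) = (sR, □, L) → [sR]□□

The machine reaches the reject state sR and halts.

After 1 step, the tape (ignoring leading/trailing blanks) is: □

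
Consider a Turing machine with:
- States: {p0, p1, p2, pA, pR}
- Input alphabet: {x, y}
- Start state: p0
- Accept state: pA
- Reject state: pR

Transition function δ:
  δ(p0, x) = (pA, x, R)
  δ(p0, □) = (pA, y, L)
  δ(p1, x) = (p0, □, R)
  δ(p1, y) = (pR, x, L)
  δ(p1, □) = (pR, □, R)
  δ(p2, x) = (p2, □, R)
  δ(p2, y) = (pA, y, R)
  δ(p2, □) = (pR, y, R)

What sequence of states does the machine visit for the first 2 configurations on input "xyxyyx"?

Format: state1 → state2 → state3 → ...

Execution trace:
Initial: [p0]xyxyyx
Step 1: δ(p0, x) = (pA, x, R) → x[pA]yxyyx

The machine reaches the accept state pA and halts.

State sequence: p0 → pA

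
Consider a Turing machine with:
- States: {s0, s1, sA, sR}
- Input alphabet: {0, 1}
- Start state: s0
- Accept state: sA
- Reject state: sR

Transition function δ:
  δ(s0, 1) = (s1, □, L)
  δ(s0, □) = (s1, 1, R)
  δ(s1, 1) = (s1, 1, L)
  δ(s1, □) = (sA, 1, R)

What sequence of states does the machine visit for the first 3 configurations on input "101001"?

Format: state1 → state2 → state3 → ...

Execution trace:
Initial: [s0]101001
Step 1: δ(s0, 1) = (s1, □, L) → [s1]□□01001
Step 2: δ(s1, □) = (sA, 1, R) → 1[sA]□01001

The machine reaches the accept state sA and halts.

State sequence: s0 → s1 → sA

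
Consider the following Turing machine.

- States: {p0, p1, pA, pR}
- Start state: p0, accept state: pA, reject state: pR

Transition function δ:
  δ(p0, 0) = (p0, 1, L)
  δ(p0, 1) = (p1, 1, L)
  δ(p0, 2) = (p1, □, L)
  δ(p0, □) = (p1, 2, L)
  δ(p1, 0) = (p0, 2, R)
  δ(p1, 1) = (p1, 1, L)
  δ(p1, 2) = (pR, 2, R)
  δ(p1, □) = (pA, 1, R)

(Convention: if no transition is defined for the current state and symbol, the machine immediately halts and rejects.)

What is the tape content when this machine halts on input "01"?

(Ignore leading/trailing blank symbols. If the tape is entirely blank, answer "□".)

Execution trace:
Initial: [p0]01
Step 1: δ(p0, 0) = (p0, 1, L) → [p0]□11
Step 2: δ(p0, □) = (p1, 2, L) → [p1]□211
Step 3: δ(p1, □) = (pA, 1, R) → 1[pA]211

The machine reaches the accept state pA and halts.

Final tape (ignoring leading/trailing blanks): 1211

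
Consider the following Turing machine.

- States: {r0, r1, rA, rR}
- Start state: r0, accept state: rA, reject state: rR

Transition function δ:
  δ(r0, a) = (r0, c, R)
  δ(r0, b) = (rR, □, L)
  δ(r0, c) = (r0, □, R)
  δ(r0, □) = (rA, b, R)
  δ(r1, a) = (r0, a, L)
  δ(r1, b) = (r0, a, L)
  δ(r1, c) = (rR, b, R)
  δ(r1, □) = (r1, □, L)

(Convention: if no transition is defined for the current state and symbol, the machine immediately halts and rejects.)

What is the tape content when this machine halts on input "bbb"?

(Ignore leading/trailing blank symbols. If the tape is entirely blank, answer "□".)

Execution trace:
Initial: [r0]bbb
Step 1: δ(r0, b) = (rR, □, L) → [rR]□□bb

The machine reaches the reject state rR and halts.

Final tape (ignoring leading/trailing blanks): bb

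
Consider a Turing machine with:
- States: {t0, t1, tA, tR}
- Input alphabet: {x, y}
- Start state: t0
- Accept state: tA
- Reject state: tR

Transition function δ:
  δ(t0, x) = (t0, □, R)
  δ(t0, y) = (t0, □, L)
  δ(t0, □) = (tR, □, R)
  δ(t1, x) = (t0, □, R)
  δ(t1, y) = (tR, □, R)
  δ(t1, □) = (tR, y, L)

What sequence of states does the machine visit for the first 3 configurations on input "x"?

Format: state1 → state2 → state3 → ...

Execution trace:
Initial: [t0]x
Step 1: δ(t0, x) = (t0, □, R) → □[t0]□
Step 2: δ(t0, □) = (tR, □, R) → □□[tR]□

The machine reaches the reject state tR and halts.

State sequence: t0 → t0 → tR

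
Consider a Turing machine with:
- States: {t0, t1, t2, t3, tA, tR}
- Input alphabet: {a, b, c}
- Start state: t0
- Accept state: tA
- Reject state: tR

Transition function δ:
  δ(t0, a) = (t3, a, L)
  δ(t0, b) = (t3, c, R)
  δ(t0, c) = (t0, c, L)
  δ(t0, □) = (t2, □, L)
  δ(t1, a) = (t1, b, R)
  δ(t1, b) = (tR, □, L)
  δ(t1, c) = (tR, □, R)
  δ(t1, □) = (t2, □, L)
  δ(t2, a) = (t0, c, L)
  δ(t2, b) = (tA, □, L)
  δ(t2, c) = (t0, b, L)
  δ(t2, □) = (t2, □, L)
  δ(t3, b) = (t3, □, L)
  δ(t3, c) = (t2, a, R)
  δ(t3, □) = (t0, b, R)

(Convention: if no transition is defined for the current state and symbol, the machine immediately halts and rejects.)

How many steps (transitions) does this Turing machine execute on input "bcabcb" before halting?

Execution trace:
Initial: [t0]bcabcb
Step 1: δ(t0, b) = (t3, c, R) → c[t3]cabcb
Step 2: δ(t3, c) = (t2, a, R) → ca[t2]abcb
Step 3: δ(t2, a) = (t0, c, L) → c[t0]acbcb
Step 4: δ(t0, a) = (t3, a, L) → [t3]cacbcb
Step 5: δ(t3, c) = (t2, a, R) → a[t2]acbcb
Step 6: δ(t2, a) = (t0, c, L) → [t0]accbcb
Step 7: δ(t0, a) = (t3, a, L) → [t3]□accbcb
Step 8: δ(t3, □) = (t0, b, R) → b[t0]accbcb
Step 9: δ(t0, a) = (t3, a, L) → [t3]baccbcb
Step 10: δ(t3, b) = (t3, □, L) → [t3]□□accbcb
Step 11: δ(t3, □) = (t0, b, R) → b[t0]□accbcb
Step 12: δ(t0, □) = (t2, □, L) → [t2]b□accbcb
Step 13: δ(t2, b) = (tA, □, L) → [tA]□□□accbcb

The machine reaches the accept state tA and halts.

The machine executed 13 steps before halting.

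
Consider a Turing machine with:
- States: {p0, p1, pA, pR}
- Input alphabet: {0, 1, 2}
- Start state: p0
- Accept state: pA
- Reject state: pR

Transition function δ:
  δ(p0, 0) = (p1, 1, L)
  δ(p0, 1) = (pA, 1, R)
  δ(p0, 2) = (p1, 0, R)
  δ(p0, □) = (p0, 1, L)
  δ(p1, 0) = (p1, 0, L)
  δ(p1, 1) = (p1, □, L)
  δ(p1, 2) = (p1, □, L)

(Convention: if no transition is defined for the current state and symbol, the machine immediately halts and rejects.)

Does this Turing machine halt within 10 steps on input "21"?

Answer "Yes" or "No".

Execution trace:
Initial: [p0]21
Step 1: δ(p0, 2) = (p1, 0, R) → 0[p1]1
Step 2: δ(p1, 1) = (p1, □, L) → [p1]0□
Step 3: δ(p1, 0) = (p1, 0, L) → [p1]□0□

No transition is defined for δ(p1, □). By convention the machine halts and rejects.
The machine halted after 3 steps (within the 10-step bound).

Answer: Yes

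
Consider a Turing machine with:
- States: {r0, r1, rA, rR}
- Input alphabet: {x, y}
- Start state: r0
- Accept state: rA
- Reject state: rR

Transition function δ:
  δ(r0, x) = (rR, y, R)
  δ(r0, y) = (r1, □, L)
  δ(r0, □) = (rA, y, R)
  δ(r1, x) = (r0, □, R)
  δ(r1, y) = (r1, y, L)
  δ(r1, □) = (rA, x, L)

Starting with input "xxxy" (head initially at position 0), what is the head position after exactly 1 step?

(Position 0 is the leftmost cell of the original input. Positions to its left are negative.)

Execution trace (head position shown):
Step 0: [r0]xxxy  (head at position 0)
Step 1: move right → y[rR]xxy  (head at position 1)

After 1 step, the head is at position 1.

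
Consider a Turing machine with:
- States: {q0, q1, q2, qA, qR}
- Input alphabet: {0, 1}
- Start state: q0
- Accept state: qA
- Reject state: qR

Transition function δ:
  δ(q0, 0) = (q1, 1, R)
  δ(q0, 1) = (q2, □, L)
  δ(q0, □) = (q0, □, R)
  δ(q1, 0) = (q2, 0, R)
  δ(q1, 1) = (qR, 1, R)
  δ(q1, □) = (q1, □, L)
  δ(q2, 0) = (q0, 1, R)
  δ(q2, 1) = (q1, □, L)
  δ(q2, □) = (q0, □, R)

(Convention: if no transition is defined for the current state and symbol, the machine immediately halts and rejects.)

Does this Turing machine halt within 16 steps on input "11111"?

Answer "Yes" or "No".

Execution trace:
Initial: [q0]11111
Step 1: δ(q0, 1) = (q2, □, L) → [q2]□□1111
Step 2: δ(q2, □) = (q0, □, R) → □[q0]□1111
Step 3: δ(q0, □) = (q0, □, R) → □□[q0]1111
Step 4: δ(q0, 1) = (q2, □, L) → □[q2]□□111
Step 5: δ(q2, □) = (q0, □, R) → □□[q0]□111
Step 6: δ(q0, □) = (q0, □, R) → □□□[q0]111
Step 7: δ(q0, 1) = (q2, □, L) → □□[q2]□□11
Step 8: δ(q2, □) = (q0, □, R) → □□□[q0]□11
Step 9: δ(q0, □) = (q0, □, R) → □□□□[q0]11
Step 10: δ(q0, 1) = (q2, □, L) → □□□[q2]□□1
Step 11: δ(q2, □) = (q0, □, R) → □□□□[q0]□1
Step 12: δ(q0, □) = (q0, □, R) → □□□□□[q0]1
Step 13: δ(q0, 1) = (q2, □, L) → □□□□[q2]□□
Step 14: δ(q2, □) = (q0, □, R) → □□□□□[q0]□
Step 15: δ(q0, □) = (q0, □, R) → □□□□□□[q0]□
Step 16: δ(q0, □) = (q0, □, R) → □□□□□□□[q0]□

The machine has not reached a halting state after 16 steps.
The machine did not halt within the 16-step bound.

Answer: No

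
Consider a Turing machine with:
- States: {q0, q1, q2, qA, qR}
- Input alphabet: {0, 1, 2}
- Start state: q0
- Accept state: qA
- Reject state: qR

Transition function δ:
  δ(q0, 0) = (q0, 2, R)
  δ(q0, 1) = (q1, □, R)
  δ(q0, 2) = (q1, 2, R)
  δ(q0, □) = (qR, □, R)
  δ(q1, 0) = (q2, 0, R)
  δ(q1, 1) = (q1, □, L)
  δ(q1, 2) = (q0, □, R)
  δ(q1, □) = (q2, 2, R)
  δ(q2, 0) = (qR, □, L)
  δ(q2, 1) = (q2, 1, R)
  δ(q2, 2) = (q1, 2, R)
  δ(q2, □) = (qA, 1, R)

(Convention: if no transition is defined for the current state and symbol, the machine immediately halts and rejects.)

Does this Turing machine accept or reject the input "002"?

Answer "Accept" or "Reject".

Execution trace:
Initial: [q0]002
Step 1: δ(q0, 0) = (q0, 2, R) → 2[q0]02
Step 2: δ(q0, 0) = (q0, 2, R) → 22[q0]2
Step 3: δ(q0, 2) = (q1, 2, R) → 222[q1]□
Step 4: δ(q1, □) = (q2, 2, R) → 2222[q2]□
Step 5: δ(q2, □) = (qA, 1, R) → 22221[qA]□

The machine reaches the accept state qA and halts.

Answer: Accept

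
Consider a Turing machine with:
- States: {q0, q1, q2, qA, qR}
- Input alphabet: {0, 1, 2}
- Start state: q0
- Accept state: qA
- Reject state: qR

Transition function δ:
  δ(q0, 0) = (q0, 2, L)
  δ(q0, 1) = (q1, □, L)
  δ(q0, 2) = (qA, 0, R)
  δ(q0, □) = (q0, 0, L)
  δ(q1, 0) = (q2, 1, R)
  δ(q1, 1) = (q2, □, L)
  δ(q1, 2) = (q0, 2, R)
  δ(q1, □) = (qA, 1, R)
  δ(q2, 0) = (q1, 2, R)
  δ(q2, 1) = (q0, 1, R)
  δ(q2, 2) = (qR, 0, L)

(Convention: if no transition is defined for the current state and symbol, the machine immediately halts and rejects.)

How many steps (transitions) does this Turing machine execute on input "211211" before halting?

Execution trace:
Initial: [q0]211211
Step 1: δ(q0, 2) = (qA, 0, R) → 0[qA]11211

The machine reaches the accept state qA and halts.

The machine executed 1 step before halting.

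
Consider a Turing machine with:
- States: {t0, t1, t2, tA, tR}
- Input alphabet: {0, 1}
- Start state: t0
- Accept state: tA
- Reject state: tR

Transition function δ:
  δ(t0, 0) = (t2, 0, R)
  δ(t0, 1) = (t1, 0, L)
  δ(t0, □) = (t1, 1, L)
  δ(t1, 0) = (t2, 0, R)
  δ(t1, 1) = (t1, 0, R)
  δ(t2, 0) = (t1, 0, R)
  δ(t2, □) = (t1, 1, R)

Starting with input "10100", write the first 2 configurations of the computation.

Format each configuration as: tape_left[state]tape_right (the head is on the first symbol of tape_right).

Transitions applied:
Step 1: δ(t0, 1) = (t1, 0, L)

The first 2 configurations are:
[t0]10100 ⊢ [t1]□00100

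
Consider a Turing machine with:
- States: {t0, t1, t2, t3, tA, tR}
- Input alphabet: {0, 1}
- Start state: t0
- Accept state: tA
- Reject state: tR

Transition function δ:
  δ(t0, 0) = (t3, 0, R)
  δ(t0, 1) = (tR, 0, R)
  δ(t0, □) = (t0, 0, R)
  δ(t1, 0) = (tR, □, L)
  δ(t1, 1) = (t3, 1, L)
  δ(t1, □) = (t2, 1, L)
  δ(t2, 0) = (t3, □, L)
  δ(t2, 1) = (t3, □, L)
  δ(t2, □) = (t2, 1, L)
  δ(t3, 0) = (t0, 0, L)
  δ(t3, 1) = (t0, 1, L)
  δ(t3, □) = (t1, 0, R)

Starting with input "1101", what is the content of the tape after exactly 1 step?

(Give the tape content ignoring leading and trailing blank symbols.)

Execution trace:
Initial: [t0]1101
Step 1: δ(t0, 1) = (tR, 0, R) → 0[tR]101

The machine reaches the reject state tR and halts.

After 1 step, the tape (ignoring leading/trailing blanks) is: 0101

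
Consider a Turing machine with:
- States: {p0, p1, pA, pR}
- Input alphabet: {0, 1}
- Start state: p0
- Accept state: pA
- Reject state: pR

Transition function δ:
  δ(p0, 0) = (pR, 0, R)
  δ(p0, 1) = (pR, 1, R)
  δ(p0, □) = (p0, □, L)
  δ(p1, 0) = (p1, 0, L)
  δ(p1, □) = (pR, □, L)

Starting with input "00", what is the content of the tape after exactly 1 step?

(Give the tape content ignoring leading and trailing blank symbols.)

Execution trace:
Initial: [p0]00
Step 1: δ(p0, 0) = (pR, 0, R) → 0[pR]0

The machine reaches the reject state pR and halts.

After 1 step, the tape (ignoring leading/trailing blanks) is: 00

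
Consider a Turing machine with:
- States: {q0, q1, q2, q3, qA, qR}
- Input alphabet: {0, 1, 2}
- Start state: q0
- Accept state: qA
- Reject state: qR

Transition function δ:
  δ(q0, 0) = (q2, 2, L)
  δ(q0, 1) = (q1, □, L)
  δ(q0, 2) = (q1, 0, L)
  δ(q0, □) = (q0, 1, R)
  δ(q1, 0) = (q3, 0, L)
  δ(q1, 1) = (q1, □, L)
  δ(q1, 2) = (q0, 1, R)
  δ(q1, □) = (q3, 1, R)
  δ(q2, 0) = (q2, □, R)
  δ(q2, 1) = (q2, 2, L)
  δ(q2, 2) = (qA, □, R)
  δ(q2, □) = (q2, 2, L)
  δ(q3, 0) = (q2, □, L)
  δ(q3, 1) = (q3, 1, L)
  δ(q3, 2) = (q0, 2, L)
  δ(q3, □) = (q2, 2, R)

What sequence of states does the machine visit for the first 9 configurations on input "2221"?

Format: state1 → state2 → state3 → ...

Execution trace:
Initial: [q0]2221
Step 1: δ(q0, 2) = (q1, 0, L) → [q1]□0221
Step 2: δ(q1, □) = (q3, 1, R) → 1[q3]0221
Step 3: δ(q3, 0) = (q2, □, L) → [q2]1□221
Step 4: δ(q2, 1) = (q2, 2, L) → [q2]□2□221
Step 5: δ(q2, □) = (q2, 2, L) → [q2]□22□221
Step 6: δ(q2, □) = (q2, 2, L) → [q2]□222□221
Step 7: δ(q2, □) = (q2, 2, L) → [q2]□2222□221
Step 8: δ(q2, □) = (q2, 2, L) → [q2]□22222□221

State sequence: q0 → q1 → q3 → q2 → q2 → q2 → q2 → q2 → q2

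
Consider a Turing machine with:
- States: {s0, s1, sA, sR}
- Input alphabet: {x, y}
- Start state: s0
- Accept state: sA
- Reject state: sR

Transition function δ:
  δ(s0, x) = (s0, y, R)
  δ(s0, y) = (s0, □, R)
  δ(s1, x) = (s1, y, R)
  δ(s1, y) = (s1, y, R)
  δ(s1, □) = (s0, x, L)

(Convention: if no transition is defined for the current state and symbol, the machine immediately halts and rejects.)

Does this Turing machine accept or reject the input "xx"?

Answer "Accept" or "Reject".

Execution trace:
Initial: [s0]xx
Step 1: δ(s0, x) = (s0, y, R) → y[s0]x
Step 2: δ(s0, x) = (s0, y, R) → yy[s0]□

No transition is defined for δ(s0, □). By convention the machine halts and rejects.

Answer: Reject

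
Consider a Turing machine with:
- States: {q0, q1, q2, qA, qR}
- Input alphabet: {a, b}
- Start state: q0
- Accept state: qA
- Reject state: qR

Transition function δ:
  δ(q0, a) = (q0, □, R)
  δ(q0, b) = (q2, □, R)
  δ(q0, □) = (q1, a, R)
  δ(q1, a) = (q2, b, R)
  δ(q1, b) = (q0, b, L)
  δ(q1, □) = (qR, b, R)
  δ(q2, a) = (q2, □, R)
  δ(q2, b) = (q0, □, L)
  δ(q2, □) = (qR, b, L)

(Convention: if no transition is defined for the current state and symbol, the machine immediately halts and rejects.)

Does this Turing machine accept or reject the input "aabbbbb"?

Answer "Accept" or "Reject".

Execution trace:
Initial: [q0]aabbbbb
Step 1: δ(q0, a) = (q0, □, R) → □[q0]abbbbb
Step 2: δ(q0, a) = (q0, □, R) → □□[q0]bbbbb
Step 3: δ(q0, b) = (q2, □, R) → □□□[q2]bbbb
Step 4: δ(q2, b) = (q0, □, L) → □□[q0]□□bbb
Step 5: δ(q0, □) = (q1, a, R) → □□a[q1]□bbb
Step 6: δ(q1, □) = (qR, b, R) → □□ab[qR]bbb

The machine reaches the reject state qR and halts.

Answer: Reject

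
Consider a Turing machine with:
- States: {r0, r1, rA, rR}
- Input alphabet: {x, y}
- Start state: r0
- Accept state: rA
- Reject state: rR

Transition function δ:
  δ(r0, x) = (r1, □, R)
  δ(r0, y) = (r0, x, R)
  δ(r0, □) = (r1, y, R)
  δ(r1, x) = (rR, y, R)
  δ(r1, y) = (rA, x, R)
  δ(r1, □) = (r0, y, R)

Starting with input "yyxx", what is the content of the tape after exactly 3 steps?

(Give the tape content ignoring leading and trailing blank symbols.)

Execution trace:
Initial: [r0]yyxx
Step 1: δ(r0, y) = (r0, x, R) → x[r0]yxx
Step 2: δ(r0, y) = (r0, x, R) → xx[r0]xx
Step 3: δ(r0, x) = (r1, □, R) → xx□[r1]x

After 3 steps, the tape (ignoring leading/trailing blanks) is: xx□x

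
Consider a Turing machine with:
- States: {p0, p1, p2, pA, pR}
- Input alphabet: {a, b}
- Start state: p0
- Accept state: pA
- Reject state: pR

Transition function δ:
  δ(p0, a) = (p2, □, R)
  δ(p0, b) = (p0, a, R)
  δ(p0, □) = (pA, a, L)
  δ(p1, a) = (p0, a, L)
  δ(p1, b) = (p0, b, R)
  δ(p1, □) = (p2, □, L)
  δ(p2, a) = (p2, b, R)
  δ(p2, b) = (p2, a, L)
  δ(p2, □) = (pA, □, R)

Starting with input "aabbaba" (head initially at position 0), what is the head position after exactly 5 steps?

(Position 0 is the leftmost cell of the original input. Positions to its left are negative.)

Execution trace (head position shown):
Step 0: [p0]aabbaba  (head at position 0)
Step 1: move right → □[p2]abbaba  (head at position 1)
Step 2: move right → □b[p2]bbaba  (head at position 2)
Step 3: move left → □[p2]bababa  (head at position 1)
Step 4: move left → [p2]□aababa  (head at position 0)
Step 5: move right → □[pA]aababa  (head at position 1)

After 5 steps, the head is at position 1.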